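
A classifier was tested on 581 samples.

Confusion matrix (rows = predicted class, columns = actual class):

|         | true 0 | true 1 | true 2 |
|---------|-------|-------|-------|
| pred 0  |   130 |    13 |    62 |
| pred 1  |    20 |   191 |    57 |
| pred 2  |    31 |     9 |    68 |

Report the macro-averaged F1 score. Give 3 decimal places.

Per-class F1 score (2·TP/(2·TP+FP+FN)):
  0: TP=130, FP=13+62=75, FN=20+31=51 → 260/386 = 0.6736
  1: TP=191, FP=20+57=77, FN=13+9=22 → 382/481 = 0.7942
  2: TP=68, FP=31+9=40, FN=62+57=119 → 136/295 = 0.4610
Macro-F1 score = mean = (0.6736 + 0.7942 + 0.4610) / 3 = 0.643

0.643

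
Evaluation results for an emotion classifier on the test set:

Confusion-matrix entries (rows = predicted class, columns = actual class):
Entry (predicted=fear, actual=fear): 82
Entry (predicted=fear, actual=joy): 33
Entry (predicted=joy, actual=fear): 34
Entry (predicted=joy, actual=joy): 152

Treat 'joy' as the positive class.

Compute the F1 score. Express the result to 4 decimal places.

0.8194

Precision = TP/(TP+FP) = 152/186 = 0.8172
Recall = TP/(TP+FN) = 152/185 = 0.8216
F1 = 2·TP/(2·TP+FP+FN) = 304/371 = 0.8194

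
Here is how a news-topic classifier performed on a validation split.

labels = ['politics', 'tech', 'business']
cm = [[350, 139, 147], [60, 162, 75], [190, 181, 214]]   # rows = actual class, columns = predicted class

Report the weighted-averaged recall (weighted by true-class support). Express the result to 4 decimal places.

0.4783

Per-class recall (TP/(TP+FN)):
  politics: TP=350, FN=139+147=286 → 350/636 = 0.55031
  tech: TP=162, FN=60+75=135 → 162/297 = 0.54545
  business: TP=214, FN=190+181=371 → 214/585 = 0.36581
Weighted-recall = Σ (supportᵢ/N)·recallᵢ with N=1518: (636/1518)·0.55031 + (297/1518)·0.54545 + (585/1518)·0.36581 = 0.4783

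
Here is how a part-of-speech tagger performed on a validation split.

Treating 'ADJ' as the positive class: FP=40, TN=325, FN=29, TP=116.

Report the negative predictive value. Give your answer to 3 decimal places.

0.918

NPV = TN/(TN+FN) = 325/(325+29) = 0.918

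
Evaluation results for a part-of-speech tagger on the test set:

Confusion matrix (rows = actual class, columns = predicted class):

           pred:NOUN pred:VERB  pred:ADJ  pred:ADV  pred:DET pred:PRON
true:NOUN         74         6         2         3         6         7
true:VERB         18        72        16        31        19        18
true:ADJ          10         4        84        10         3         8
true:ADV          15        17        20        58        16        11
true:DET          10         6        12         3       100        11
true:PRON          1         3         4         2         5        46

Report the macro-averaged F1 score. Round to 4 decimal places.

0.5916

Per-class F1 score (2·TP/(2·TP+FP+FN)):
  NOUN: TP=74, FP=18+10+15+10+1=54, FN=6+2+3+6+7=24 → 148/226 = 0.65487
  VERB: TP=72, FP=6+4+17+6+3=36, FN=18+16+31+19+18=102 → 144/282 = 0.51064
  ADJ: TP=84, FP=2+16+20+12+4=54, FN=10+4+10+3+8=35 → 168/257 = 0.65370
  ADV: TP=58, FP=3+31+10+3+2=49, FN=15+17+20+16+11=79 → 116/244 = 0.47541
  DET: TP=100, FP=6+19+3+16+5=49, FN=10+6+12+3+11=42 → 200/291 = 0.68729
  PRON: TP=46, FP=7+18+8+11+11=55, FN=1+3+4+2+5=15 → 92/162 = 0.56790
Macro-F1 score = mean = (0.65487 + 0.51064 + 0.65370 + 0.47541 + 0.68729 + 0.56790) / 6 = 0.5916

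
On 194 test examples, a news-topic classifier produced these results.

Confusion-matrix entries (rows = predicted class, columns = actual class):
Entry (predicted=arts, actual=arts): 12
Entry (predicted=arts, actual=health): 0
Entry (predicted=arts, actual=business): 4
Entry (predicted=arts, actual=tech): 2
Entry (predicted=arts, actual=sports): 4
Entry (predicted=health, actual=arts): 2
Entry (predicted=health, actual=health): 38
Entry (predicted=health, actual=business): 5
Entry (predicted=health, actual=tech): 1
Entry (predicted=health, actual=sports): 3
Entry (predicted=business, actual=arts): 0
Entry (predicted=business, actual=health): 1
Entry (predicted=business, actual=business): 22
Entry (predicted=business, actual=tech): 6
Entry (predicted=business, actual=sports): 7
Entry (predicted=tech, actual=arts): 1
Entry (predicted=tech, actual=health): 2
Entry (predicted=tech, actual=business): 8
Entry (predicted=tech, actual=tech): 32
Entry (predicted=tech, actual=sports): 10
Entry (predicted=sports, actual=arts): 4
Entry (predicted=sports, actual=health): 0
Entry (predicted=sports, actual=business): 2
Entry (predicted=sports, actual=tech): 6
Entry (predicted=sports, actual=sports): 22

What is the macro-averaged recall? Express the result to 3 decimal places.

Per-class recall (TP/(TP+FN)):
  arts: TP=12, FN=2+0+1+4=7 → 12/19 = 0.6316
  health: TP=38, FN=0+1+2+0=3 → 38/41 = 0.9268
  business: TP=22, FN=4+5+8+2=19 → 22/41 = 0.5366
  tech: TP=32, FN=2+1+6+6=15 → 32/47 = 0.6809
  sports: TP=22, FN=4+3+7+10=24 → 22/46 = 0.4783
Macro-recall = mean = (0.6316 + 0.9268 + 0.5366 + 0.6809 + 0.4783) / 5 = 0.651

0.651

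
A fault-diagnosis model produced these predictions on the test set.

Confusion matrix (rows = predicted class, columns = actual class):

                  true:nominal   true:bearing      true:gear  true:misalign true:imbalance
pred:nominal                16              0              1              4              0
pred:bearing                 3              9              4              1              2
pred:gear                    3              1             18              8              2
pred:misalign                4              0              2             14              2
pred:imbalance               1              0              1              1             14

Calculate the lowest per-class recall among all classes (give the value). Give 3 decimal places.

0.500

Per-class recall (TP/(TP+FN)):
  nominal: TP=16, FN=3+3+4+1=11 → 16/27 = 0.5926
  bearing: TP=9, FN=0+1+0+0=1 → 9/10 = 0.9000
  gear: TP=18, FN=1+4+2+1=8 → 18/26 = 0.6923
  misalign: TP=14, FN=4+1+8+1=14 → 14/28 = 0.5000
  imbalance: TP=14, FN=0+2+2+2=6 → 14/20 = 0.7000
Lowest is class 'misalign' with recall = 0.500.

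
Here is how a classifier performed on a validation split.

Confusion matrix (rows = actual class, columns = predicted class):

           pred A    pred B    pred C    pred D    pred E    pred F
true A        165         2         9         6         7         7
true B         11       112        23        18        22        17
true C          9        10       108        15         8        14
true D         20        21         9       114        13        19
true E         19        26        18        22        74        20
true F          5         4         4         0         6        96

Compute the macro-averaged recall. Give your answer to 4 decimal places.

0.6470

Per-class recall (TP/(TP+FN)):
  A: TP=165, FN=2+9+6+7+7=31 → 165/196 = 0.84184
  B: TP=112, FN=11+23+18+22+17=91 → 112/203 = 0.55172
  C: TP=108, FN=9+10+15+8+14=56 → 108/164 = 0.65854
  D: TP=114, FN=20+21+9+13+19=82 → 114/196 = 0.58163
  E: TP=74, FN=19+26+18+22+20=105 → 74/179 = 0.41341
  F: TP=96, FN=5+4+4+0+6=19 → 96/115 = 0.83478
Macro-recall = mean = (0.84184 + 0.55172 + 0.65854 + 0.58163 + 0.41341 + 0.83478) / 6 = 0.6470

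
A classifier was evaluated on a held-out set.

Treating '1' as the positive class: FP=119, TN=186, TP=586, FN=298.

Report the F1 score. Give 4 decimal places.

0.7376

Precision = TP/(TP+FP) = 586/705 = 0.8312
Recall = TP/(TP+FN) = 586/884 = 0.6629
F1 = 2·TP/(2·TP+FP+FN) = 1172/1589 = 0.7376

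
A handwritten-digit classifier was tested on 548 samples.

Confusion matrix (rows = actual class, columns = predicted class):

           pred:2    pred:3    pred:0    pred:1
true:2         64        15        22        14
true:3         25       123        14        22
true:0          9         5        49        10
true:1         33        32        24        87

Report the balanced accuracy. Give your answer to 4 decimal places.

0.5976

Balanced accuracy = mean of per-class recall.
  2: recall = 64/115 = 0.55652
  3: recall = 123/184 = 0.66848
  0: recall = 49/73 = 0.67123
  1: recall = 87/176 = 0.49432
Mean = (0.55652 + 0.66848 + 0.67123 + 0.49432) / 4 = 0.5976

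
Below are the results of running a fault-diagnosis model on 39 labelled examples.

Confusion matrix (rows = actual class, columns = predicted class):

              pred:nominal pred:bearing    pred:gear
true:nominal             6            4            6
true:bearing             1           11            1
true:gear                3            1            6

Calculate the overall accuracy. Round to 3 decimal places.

0.590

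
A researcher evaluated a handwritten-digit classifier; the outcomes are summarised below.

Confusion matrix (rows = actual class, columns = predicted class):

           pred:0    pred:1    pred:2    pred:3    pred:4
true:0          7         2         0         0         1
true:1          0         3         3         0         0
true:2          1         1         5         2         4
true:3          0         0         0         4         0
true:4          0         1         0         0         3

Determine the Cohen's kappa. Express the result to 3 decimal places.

0.489

Observed agreement pₒ = trace/N = 22/37 = 0.5946
Expected agreement pₑ = Σ (rowᵢ·colᵢ)/N² = (10·8 + 6·7 + 13·8 + 4·6 + 4·8)/37² = 0.2060
κ = (pₒ − pₑ)/(1 − pₑ) = (0.5946 − 0.2060)/(1 − 0.2060) = 0.489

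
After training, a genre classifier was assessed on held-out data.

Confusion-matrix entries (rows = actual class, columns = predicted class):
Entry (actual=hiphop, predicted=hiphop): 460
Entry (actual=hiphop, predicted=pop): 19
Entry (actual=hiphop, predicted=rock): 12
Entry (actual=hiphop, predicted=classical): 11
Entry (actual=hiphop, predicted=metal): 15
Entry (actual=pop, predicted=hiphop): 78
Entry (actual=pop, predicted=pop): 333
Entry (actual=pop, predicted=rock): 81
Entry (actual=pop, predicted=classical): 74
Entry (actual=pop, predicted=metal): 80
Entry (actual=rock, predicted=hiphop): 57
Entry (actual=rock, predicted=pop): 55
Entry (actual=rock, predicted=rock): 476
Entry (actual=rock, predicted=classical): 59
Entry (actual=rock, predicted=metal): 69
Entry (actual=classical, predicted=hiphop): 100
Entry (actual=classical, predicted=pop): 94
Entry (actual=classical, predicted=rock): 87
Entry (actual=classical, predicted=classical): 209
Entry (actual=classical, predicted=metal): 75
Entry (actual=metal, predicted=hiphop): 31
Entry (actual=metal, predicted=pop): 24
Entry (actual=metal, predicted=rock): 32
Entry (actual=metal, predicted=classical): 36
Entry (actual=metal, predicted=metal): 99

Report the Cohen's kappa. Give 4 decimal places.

0.4821

Observed agreement pₒ = trace/N = 1577/2666 = 0.59152
Expected agreement pₑ = Σ (rowᵢ·colᵢ)/N² = (517·726 + 646·525 + 716·688 + 565·389 + 222·338)/2666² = 0.21131
κ = (pₒ − pₑ)/(1 − pₑ) = (0.59152 − 0.21131)/(1 − 0.21131) = 0.4821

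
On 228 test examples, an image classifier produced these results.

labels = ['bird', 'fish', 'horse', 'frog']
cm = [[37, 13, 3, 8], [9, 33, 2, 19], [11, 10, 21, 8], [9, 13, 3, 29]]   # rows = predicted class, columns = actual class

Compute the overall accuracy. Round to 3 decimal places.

0.526

Accuracy = trace / total = (37+33+21+29=120) / 228 = 120/228 = 0.526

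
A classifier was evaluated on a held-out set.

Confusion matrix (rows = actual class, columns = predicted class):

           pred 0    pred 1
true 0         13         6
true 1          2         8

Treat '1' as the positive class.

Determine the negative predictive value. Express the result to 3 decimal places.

NPV = TN/(TN+FN) = 13/(13+2) = 0.867

0.867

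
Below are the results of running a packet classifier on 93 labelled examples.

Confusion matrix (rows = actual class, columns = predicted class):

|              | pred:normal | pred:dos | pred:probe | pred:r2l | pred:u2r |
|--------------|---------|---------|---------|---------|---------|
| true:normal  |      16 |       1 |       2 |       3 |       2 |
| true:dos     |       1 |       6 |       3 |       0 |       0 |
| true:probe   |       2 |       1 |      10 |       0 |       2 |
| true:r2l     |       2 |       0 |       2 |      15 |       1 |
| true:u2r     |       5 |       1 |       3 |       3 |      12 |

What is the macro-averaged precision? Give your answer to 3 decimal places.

0.640

Per-class precision (TP/(TP+FP)):
  normal: TP=16, FP=1+2+2+5=10 → 16/26 = 0.6154
  dos: TP=6, FP=1+1+0+1=3 → 6/9 = 0.6667
  probe: TP=10, FP=2+3+2+3=10 → 10/20 = 0.5000
  r2l: TP=15, FP=3+0+0+3=6 → 15/21 = 0.7143
  u2r: TP=12, FP=2+0+2+1=5 → 12/17 = 0.7059
Macro-precision = mean = (0.6154 + 0.6667 + 0.5000 + 0.7143 + 0.7059) / 5 = 0.640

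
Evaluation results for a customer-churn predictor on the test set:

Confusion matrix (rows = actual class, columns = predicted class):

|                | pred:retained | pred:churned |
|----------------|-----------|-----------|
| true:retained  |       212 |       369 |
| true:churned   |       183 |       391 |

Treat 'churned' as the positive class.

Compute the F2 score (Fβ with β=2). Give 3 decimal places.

0.640

Fβ = (1+β²)·TP / ((1+β²)·TP + β²·FN + FP), with β²=4
= 5·391 / (5·391 + 4·183 + 369) = 0.640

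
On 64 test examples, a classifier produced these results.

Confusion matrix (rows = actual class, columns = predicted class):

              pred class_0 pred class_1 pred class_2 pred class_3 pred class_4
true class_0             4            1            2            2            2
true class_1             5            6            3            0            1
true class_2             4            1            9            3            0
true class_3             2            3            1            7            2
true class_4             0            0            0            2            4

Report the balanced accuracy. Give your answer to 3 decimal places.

Balanced accuracy = mean of per-class recall.
  class_0: recall = 4/11 = 0.3636
  class_1: recall = 6/15 = 0.4000
  class_2: recall = 9/17 = 0.5294
  class_3: recall = 7/15 = 0.4667
  class_4: recall = 4/6 = 0.6667
Mean = (0.3636 + 0.4000 + 0.5294 + 0.4667 + 0.6667) / 5 = 0.485

0.485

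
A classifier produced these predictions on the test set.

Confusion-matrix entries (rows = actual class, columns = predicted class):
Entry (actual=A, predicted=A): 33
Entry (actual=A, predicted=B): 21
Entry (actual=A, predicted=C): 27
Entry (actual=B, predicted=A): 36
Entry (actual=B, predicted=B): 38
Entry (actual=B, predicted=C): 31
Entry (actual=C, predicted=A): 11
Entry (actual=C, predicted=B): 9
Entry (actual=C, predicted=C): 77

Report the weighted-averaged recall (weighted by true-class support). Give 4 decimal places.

Per-class recall (TP/(TP+FN)):
  A: TP=33, FN=21+27=48 → 33/81 = 0.40741
  B: TP=38, FN=36+31=67 → 38/105 = 0.36190
  C: TP=77, FN=11+9=20 → 77/97 = 0.79381
Weighted-recall = Σ (supportᵢ/N)·recallᵢ with N=283: (81/283)·0.40741 + (105/283)·0.36190 + (97/283)·0.79381 = 0.5230

0.5230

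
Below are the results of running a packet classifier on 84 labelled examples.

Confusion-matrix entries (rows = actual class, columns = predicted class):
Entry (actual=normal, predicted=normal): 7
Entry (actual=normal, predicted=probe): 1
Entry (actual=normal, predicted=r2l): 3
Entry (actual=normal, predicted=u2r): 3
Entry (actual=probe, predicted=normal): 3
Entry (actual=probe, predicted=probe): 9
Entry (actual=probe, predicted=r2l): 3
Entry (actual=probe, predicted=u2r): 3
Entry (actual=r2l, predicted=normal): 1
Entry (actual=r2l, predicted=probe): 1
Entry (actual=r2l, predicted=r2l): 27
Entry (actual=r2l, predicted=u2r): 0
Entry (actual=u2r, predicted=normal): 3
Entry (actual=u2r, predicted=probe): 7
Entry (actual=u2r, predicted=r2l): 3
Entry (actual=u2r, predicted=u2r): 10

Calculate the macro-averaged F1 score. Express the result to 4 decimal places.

0.5859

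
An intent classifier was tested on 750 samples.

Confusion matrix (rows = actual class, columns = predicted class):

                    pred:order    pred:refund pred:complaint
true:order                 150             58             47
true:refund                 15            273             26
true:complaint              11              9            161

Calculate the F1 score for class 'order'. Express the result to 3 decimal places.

0.696

One-vs-rest for 'order': TP = diagonal; FP = other classes predicted 'order'; FN = 'order' predicted as other.
F1 score = 2·TP/(2·TP+FP+FN).
order: TP=150, FP=15+11=26, FN=58+47=105 → 300/431 = 0.6961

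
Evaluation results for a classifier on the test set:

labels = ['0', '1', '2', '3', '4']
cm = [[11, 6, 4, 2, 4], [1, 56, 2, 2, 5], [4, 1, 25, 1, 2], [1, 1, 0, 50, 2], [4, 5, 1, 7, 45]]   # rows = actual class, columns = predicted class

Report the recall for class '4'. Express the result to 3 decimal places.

Take TP from the diagonal, FP from the rest of the '4' prediction marginal, FN from the rest of the '4' actual marginal.
recall = TP/(TP+FN).
4: TP=45, FN=4+5+1+7=17 → 45/62 = 0.7258

0.726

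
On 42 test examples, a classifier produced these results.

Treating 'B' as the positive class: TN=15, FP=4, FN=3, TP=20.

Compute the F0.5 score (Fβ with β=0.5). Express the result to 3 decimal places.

0.840

Fβ = (1+β²)·TP / ((1+β²)·TP + β²·FN + FP), with β²=1/4
= 1.25·20 / (1.25·20 + 0.25·3 + 4) = 0.840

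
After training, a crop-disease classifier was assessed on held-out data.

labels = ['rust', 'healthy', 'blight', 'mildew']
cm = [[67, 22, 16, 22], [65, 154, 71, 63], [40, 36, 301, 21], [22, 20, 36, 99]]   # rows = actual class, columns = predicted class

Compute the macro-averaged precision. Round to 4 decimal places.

Per-class precision (TP/(TP+FP)):
  rust: TP=67, FP=65+40+22=127 → 67/194 = 0.34536
  healthy: TP=154, FP=22+36+20=78 → 154/232 = 0.66379
  blight: TP=301, FP=16+71+36=123 → 301/424 = 0.70991
  mildew: TP=99, FP=22+63+21=106 → 99/205 = 0.48293
Macro-precision = mean = (0.34536 + 0.66379 + 0.70991 + 0.48293) / 4 = 0.5505

0.5505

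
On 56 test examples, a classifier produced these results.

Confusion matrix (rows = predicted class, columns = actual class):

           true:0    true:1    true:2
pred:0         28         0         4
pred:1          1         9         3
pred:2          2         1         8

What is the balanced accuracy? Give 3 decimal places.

0.779

Balanced accuracy = mean of per-class recall.
  0: recall = 28/31 = 0.9032
  1: recall = 9/10 = 0.9000
  2: recall = 8/15 = 0.5333
Mean = (0.9032 + 0.9000 + 0.5333) / 3 = 0.779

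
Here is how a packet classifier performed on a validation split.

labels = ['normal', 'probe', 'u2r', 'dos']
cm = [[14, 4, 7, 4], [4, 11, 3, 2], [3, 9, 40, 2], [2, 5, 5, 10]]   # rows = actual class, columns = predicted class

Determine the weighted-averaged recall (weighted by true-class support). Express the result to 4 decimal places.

0.6000

Per-class recall (TP/(TP+FN)):
  normal: TP=14, FN=4+7+4=15 → 14/29 = 0.48276
  probe: TP=11, FN=4+3+2=9 → 11/20 = 0.55000
  u2r: TP=40, FN=3+9+2=14 → 40/54 = 0.74074
  dos: TP=10, FN=2+5+5=12 → 10/22 = 0.45455
Weighted-recall = Σ (supportᵢ/N)·recallᵢ with N=125: (29/125)·0.48276 + (20/125)·0.55000 + (54/125)·0.74074 + (22/125)·0.45455 = 0.6000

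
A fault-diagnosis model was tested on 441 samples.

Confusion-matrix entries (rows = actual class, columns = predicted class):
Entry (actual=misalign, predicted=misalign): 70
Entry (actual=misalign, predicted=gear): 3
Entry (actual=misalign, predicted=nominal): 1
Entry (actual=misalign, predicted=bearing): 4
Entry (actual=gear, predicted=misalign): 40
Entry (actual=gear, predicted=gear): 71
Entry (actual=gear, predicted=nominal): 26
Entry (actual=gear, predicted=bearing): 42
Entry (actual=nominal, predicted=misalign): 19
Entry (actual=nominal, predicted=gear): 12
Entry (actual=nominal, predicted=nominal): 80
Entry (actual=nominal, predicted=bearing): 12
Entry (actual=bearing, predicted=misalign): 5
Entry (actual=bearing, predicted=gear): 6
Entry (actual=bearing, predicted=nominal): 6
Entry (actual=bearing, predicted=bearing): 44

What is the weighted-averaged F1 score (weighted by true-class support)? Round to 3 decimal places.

Per-class F1 score (2·TP/(2·TP+FP+FN)):
  misalign: TP=70, FP=40+19+5=64, FN=3+1+4=8 → 140/212 = 0.6604
  gear: TP=71, FP=3+12+6=21, FN=40+26+42=108 → 142/271 = 0.5240
  nominal: TP=80, FP=1+26+6=33, FN=19+12+12=43 → 160/236 = 0.6780
  bearing: TP=44, FP=4+42+12=58, FN=5+6+6=17 → 88/163 = 0.5399
Weighted-F1 score = Σ (supportᵢ/N)·F1 scoreᵢ with N=441: (78/441)·0.6604 + (179/441)·0.5240 + (123/441)·0.6780 + (61/441)·0.5399 = 0.593

0.593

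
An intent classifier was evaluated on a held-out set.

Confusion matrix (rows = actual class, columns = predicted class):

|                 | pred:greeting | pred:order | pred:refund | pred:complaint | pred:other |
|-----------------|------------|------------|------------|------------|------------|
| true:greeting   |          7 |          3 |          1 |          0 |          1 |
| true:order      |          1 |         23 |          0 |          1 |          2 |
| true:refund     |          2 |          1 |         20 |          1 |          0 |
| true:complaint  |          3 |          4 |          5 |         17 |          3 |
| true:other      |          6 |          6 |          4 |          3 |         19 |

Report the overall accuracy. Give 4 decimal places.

0.6466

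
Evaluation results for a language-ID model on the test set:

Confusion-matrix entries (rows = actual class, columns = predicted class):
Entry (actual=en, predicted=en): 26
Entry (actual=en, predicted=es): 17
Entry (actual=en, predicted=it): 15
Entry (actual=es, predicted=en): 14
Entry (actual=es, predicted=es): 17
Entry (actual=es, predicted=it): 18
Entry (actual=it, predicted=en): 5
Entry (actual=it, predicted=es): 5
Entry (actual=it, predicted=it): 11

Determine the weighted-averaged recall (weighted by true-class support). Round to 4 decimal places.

0.4219

Per-class recall (TP/(TP+FN)):
  en: TP=26, FN=17+15=32 → 26/58 = 0.44828
  es: TP=17, FN=14+18=32 → 17/49 = 0.34694
  it: TP=11, FN=5+5=10 → 11/21 = 0.52381
Weighted-recall = Σ (supportᵢ/N)·recallᵢ with N=128: (58/128)·0.44828 + (49/128)·0.34694 + (21/128)·0.52381 = 0.4219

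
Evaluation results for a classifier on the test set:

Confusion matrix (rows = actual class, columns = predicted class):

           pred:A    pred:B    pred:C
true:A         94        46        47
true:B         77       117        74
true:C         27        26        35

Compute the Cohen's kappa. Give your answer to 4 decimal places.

0.1663

Observed agreement pₒ = trace/N = 246/543 = 0.45304
Expected agreement pₑ = Σ (rowᵢ·colᵢ)/N² = (187·198 + 268·189 + 88·156)/543² = 0.34393
κ = (pₒ − pₑ)/(1 − pₑ) = (0.45304 − 0.34393)/(1 − 0.34393) = 0.1663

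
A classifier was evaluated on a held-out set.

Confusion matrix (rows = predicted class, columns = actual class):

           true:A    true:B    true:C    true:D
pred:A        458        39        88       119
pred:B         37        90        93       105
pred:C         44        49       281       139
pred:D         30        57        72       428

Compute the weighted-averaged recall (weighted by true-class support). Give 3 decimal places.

Per-class recall (TP/(TP+FN)):
  A: TP=458, FN=37+44+30=111 → 458/569 = 0.8049
  B: TP=90, FN=39+49+57=145 → 90/235 = 0.3830
  C: TP=281, FN=88+93+72=253 → 281/534 = 0.5262
  D: TP=428, FN=119+105+139=363 → 428/791 = 0.5411
Weighted-recall = Σ (supportᵢ/N)·recallᵢ with N=2129: (569/2129)·0.8049 + (235/2129)·0.3830 + (534/2129)·0.5262 + (791/2129)·0.5411 = 0.590

0.590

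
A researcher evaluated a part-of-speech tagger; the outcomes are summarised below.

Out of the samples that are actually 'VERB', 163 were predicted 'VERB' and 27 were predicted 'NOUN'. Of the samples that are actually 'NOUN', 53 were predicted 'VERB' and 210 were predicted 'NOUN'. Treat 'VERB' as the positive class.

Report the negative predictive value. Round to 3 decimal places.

NPV = TN/(TN+FN) = 210/(210+27) = 0.886

0.886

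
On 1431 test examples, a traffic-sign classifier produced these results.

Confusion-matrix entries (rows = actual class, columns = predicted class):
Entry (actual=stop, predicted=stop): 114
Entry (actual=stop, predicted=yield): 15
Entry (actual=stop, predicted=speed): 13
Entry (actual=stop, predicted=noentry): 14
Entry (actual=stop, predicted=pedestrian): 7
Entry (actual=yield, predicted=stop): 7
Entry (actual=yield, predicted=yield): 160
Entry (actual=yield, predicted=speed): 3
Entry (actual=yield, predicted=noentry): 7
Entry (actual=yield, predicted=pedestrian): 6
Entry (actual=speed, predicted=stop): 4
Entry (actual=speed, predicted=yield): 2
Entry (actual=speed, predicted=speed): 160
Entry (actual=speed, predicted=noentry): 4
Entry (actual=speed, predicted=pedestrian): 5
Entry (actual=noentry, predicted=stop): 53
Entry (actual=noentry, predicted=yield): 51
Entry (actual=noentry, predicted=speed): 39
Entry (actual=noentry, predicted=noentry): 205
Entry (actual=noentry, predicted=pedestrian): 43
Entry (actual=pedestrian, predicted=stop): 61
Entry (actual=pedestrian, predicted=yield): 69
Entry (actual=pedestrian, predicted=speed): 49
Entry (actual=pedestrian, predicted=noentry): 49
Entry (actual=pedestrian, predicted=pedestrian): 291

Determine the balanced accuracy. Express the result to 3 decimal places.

Balanced accuracy = mean of per-class recall.
  stop: recall = 114/163 = 0.6994
  yield: recall = 160/183 = 0.8743
  speed: recall = 160/175 = 0.9143
  noentry: recall = 205/391 = 0.5243
  pedestrian: recall = 291/519 = 0.5607
Mean = (0.6994 + 0.8743 + 0.9143 + 0.5243 + 0.5607) / 5 = 0.715

0.715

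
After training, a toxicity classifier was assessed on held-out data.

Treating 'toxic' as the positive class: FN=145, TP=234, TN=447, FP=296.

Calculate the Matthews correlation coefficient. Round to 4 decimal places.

0.2075

MCC = (TP·TN − FP·FN) / √((TP+FP)(TP+FN)(TN+FP)(TN+FN))
Numerator = 234·447 − 296·145 = 61678
Denominator = √(530·379·743·592) = √88353874720 = 297243.7968
MCC = 61678 / 297243.7968 = 0.2075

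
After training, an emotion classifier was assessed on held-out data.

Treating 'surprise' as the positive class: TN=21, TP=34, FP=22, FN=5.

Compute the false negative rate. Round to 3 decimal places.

0.128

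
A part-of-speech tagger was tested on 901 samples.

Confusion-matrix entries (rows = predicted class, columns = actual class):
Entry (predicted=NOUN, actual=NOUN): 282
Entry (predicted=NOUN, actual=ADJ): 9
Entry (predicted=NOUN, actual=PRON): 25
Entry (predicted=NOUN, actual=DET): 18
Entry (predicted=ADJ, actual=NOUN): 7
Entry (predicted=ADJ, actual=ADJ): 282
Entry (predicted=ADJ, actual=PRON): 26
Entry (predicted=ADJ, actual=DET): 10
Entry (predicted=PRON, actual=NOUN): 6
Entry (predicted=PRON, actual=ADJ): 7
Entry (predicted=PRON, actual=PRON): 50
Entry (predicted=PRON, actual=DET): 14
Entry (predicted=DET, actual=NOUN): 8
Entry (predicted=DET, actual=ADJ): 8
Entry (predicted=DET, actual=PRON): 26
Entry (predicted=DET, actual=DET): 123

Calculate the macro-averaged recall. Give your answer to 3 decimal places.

0.748

Per-class recall (TP/(TP+FN)):
  NOUN: TP=282, FN=7+6+8=21 → 282/303 = 0.9307
  ADJ: TP=282, FN=9+7+8=24 → 282/306 = 0.9216
  PRON: TP=50, FN=25+26+26=77 → 50/127 = 0.3937
  DET: TP=123, FN=18+10+14=42 → 123/165 = 0.7455
Macro-recall = mean = (0.9307 + 0.9216 + 0.3937 + 0.7455) / 4 = 0.748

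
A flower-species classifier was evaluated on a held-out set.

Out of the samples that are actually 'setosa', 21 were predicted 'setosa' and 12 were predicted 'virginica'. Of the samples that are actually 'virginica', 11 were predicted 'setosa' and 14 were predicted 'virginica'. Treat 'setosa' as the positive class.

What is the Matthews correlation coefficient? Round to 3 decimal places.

MCC = (TP·TN − FP·FN) / √((TP+FP)(TP+FN)(TN+FP)(TN+FN))
Numerator = 21·14 − 11·12 = 162
Denominator = √(32·33·25·26) = √686400 = 828.4926
MCC = 162 / 828.4926 = 0.196

0.196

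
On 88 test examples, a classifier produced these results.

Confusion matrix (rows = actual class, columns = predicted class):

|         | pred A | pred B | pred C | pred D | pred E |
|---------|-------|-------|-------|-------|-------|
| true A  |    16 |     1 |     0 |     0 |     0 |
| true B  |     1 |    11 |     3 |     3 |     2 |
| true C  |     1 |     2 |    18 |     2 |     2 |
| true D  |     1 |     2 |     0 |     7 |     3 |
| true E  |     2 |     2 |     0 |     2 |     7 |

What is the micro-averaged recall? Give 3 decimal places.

0.670

Micro-averaging pools counts across classes: ΣTP=59, ΣFP=29, ΣFN=29.
Micro-recall = TP/(TP+FN) on pooled counts = 0.670 (equals overall accuracy in single-label multiclass).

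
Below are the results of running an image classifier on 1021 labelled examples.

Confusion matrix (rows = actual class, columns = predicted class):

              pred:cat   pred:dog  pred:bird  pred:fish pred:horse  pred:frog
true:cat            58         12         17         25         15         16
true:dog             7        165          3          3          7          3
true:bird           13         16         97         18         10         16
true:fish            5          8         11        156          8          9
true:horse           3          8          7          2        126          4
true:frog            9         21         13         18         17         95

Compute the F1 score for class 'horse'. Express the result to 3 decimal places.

0.757

Treat 'horse' as positive and all other classes as negative.
F1 score = 2·TP/(2·TP+FP+FN).
horse: TP=126, FP=15+7+10+8+17=57, FN=3+8+7+2+4=24 → 252/333 = 0.7568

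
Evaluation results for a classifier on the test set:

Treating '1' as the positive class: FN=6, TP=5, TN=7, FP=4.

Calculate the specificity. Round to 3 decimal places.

0.636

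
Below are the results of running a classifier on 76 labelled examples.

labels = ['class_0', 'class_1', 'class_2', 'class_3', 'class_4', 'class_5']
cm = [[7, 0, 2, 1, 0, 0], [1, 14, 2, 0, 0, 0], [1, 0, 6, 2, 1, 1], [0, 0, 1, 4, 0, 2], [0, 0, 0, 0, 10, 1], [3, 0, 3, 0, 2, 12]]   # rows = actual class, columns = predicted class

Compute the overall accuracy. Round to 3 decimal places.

Accuracy = trace / total = (7+14+6+4+10+12=53) / 76 = 53/76 = 0.697

0.697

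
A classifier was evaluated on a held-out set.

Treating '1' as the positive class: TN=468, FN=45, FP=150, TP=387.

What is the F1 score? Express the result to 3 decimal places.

0.799

Precision = TP/(TP+FP) = 387/537 = 0.7207
Recall = TP/(TP+FN) = 387/432 = 0.8958
F1 = 2·TP/(2·TP+FP+FN) = 774/969 = 0.799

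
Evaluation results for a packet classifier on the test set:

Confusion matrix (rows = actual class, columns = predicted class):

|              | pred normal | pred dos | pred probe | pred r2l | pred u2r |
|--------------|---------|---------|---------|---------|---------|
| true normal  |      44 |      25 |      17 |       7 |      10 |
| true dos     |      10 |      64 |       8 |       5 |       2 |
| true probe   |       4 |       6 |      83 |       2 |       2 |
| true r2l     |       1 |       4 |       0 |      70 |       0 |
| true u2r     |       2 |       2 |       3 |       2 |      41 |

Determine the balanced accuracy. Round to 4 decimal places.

0.7511

Balanced accuracy = mean of per-class recall.
  normal: recall = 44/103 = 0.42718
  dos: recall = 64/89 = 0.71910
  probe: recall = 83/97 = 0.85567
  r2l: recall = 70/75 = 0.93333
  u2r: recall = 41/50 = 0.82000
Mean = (0.42718 + 0.71910 + 0.85567 + 0.93333 + 0.82000) / 5 = 0.7511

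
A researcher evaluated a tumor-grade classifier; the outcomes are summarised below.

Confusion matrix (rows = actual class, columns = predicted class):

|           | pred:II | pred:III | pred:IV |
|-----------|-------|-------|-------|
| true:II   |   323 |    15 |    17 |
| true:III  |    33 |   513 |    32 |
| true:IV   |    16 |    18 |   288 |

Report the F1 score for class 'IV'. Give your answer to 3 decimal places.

Take TP from the diagonal, FP from the rest of the 'IV' prediction marginal, FN from the rest of the 'IV' actual marginal.
F1 score = 2·TP/(2·TP+FP+FN).
IV: TP=288, FP=17+32=49, FN=16+18=34 → 576/659 = 0.8741

0.874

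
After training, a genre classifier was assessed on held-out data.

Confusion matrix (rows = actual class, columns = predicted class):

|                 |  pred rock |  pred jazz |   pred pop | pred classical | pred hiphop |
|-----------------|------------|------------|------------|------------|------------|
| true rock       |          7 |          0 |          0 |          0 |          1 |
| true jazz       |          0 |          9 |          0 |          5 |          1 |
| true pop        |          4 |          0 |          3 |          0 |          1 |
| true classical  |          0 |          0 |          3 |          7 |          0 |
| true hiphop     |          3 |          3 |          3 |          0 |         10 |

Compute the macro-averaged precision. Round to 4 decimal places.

0.5872

Per-class precision (TP/(TP+FP)):
  rock: TP=7, FP=0+4+0+3=7 → 7/14 = 0.50000
  jazz: TP=9, FP=0+0+0+3=3 → 9/12 = 0.75000
  pop: TP=3, FP=0+0+3+3=6 → 3/9 = 0.33333
  classical: TP=7, FP=0+5+0+0=5 → 7/12 = 0.58333
  hiphop: TP=10, FP=1+1+1+0=3 → 10/13 = 0.76923
Macro-precision = mean = (0.50000 + 0.75000 + 0.33333 + 0.58333 + 0.76923) / 5 = 0.5872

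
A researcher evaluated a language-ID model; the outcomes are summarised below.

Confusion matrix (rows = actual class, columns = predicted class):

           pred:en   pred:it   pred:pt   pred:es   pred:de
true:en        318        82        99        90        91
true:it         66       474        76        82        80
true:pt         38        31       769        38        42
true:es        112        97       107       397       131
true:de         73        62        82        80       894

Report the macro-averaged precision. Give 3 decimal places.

0.628

Per-class precision (TP/(TP+FP)):
  en: TP=318, FP=66+38+112+73=289 → 318/607 = 0.5239
  it: TP=474, FP=82+31+97+62=272 → 474/746 = 0.6354
  pt: TP=769, FP=99+76+107+82=364 → 769/1133 = 0.6787
  es: TP=397, FP=90+82+38+80=290 → 397/687 = 0.5779
  de: TP=894, FP=91+80+42+131=344 → 894/1238 = 0.7221
Macro-precision = mean = (0.5239 + 0.6354 + 0.6787 + 0.5779 + 0.7221) / 5 = 0.628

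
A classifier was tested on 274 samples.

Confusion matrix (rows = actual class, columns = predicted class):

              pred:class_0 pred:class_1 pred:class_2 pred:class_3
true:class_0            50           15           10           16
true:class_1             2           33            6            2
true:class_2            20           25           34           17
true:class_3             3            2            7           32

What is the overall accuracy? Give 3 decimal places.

Accuracy = trace / total = (50+33+34+32=149) / 274 = 149/274 = 0.544

0.544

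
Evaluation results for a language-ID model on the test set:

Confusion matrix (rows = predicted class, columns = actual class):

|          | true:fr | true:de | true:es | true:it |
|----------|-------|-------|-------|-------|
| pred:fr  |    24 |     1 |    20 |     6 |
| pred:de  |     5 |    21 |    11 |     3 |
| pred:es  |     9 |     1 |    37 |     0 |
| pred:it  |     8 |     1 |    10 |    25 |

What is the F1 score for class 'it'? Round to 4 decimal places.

Take TP from the diagonal, FP from the rest of the 'it' prediction marginal, FN from the rest of the 'it' actual marginal.
F1 score = 2·TP/(2·TP+FP+FN).
it: TP=25, FP=8+1+10=19, FN=6+3+0=9 → 50/78 = 0.64103

0.6410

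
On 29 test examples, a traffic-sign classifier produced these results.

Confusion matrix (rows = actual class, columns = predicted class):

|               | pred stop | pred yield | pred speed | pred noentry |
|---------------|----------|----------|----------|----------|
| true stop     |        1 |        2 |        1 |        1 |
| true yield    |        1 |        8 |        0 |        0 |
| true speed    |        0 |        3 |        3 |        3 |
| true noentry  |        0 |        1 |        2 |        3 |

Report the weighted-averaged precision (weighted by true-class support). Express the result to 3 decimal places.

0.507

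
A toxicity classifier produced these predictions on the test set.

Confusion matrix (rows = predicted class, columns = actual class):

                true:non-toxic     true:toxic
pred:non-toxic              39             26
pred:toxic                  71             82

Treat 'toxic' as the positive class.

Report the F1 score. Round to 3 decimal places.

Precision = TP/(TP+FP) = 82/153 = 0.5359
Recall = TP/(TP+FN) = 82/108 = 0.7593
F1 = 2·TP/(2·TP+FP+FN) = 164/261 = 0.628

0.628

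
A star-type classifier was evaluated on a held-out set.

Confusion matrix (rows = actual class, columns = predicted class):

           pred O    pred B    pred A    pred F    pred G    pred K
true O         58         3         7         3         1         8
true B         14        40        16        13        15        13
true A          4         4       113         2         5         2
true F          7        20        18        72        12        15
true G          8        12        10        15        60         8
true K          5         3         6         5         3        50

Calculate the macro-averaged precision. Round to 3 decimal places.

Per-class precision (TP/(TP+FP)):
  O: TP=58, FP=14+4+7+8+5=38 → 58/96 = 0.6042
  B: TP=40, FP=3+4+20+12+3=42 → 40/82 = 0.4878
  A: TP=113, FP=7+16+18+10+6=57 → 113/170 = 0.6647
  F: TP=72, FP=3+13+2+15+5=38 → 72/110 = 0.6545
  G: TP=60, FP=1+15+5+12+3=36 → 60/96 = 0.6250
  K: TP=50, FP=8+13+2+15+8=46 → 50/96 = 0.5208
Macro-precision = mean = (0.6042 + 0.4878 + 0.6647 + 0.6545 + 0.6250 + 0.5208) / 6 = 0.593

0.593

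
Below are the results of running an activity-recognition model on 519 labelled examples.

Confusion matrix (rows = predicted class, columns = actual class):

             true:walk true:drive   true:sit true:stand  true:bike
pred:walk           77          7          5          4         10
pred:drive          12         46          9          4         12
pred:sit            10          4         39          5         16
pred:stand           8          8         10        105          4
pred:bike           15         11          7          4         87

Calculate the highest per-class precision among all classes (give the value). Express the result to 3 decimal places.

0.778

Per-class precision (TP/(TP+FP)):
  walk: TP=77, FP=7+5+4+10=26 → 77/103 = 0.7476
  drive: TP=46, FP=12+9+4+12=37 → 46/83 = 0.5542
  sit: TP=39, FP=10+4+5+16=35 → 39/74 = 0.5270
  stand: TP=105, FP=8+8+10+4=30 → 105/135 = 0.7778
  bike: TP=87, FP=15+11+7+4=37 → 87/124 = 0.7016
Highest is class 'stand' with precision = 0.778.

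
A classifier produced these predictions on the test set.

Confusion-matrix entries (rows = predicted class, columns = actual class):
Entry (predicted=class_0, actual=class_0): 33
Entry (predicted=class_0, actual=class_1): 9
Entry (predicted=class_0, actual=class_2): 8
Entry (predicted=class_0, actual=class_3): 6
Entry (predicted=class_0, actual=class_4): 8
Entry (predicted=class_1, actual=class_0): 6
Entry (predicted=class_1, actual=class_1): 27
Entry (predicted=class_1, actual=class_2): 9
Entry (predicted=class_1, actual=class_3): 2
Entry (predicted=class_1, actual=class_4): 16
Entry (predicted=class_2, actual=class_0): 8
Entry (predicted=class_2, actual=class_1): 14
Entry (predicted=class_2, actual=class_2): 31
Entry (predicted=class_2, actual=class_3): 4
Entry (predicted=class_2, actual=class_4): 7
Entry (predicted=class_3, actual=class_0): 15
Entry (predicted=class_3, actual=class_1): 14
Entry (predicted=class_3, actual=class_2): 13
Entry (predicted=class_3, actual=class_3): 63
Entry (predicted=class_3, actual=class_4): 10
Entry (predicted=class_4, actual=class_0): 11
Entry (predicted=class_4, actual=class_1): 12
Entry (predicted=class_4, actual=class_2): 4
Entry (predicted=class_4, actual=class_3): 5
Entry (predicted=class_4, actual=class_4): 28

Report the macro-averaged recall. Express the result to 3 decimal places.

Per-class recall (TP/(TP+FN)):
  class_0: TP=33, FN=6+8+15+11=40 → 33/73 = 0.4521
  class_1: TP=27, FN=9+14+14+12=49 → 27/76 = 0.3553
  class_2: TP=31, FN=8+9+13+4=34 → 31/65 = 0.4769
  class_3: TP=63, FN=6+2+4+5=17 → 63/80 = 0.7875
  class_4: TP=28, FN=8+16+7+10=41 → 28/69 = 0.4058
Macro-recall = mean = (0.4521 + 0.3553 + 0.4769 + 0.7875 + 0.4058) / 5 = 0.496

0.496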